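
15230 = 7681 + 7549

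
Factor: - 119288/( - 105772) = 962/853 = 2^1 * 13^1*37^1*853^( - 1 ) 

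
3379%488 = 451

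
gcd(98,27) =1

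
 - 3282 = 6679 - 9961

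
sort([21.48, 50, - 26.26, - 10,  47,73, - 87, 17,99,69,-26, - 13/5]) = [ - 87, - 26.26, - 26, - 10,  -  13/5 , 17,21.48, 47, 50,69, 73,99]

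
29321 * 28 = 820988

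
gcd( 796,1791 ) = 199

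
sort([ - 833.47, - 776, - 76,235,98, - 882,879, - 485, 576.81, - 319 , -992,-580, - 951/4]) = [ - 992, - 882, - 833.47, - 776 , - 580 , - 485,-319  , - 951/4, -76 , 98,  235,576.81 , 879 ]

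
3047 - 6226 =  - 3179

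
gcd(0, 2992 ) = 2992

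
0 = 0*421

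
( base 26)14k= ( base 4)30200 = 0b1100100000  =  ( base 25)170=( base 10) 800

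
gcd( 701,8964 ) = 1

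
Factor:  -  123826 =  - 2^1*101^1*613^1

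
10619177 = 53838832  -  43219655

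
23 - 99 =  - 76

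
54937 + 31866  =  86803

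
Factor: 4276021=29^1*147449^1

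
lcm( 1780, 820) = 72980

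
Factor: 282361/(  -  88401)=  -757/237 = - 3^( - 1)*79^( - 1 )*757^1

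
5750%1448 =1406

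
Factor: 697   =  17^1*41^1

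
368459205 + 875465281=1243924486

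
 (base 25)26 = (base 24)28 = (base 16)38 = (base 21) 2E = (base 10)56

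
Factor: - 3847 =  - 3847^1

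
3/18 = 1/6 = 0.17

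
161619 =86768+74851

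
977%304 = 65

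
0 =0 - 0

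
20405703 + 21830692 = 42236395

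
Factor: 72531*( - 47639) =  - 3^2 *8059^1*47639^1  =  - 3455304309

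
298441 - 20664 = 277777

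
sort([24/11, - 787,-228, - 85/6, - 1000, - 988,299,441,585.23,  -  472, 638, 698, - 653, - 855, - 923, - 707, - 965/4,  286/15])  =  [ - 1000,  -  988, - 923, - 855, - 787, - 707, - 653,  -  472, - 965/4 , -228, - 85/6,24/11,286/15,299,441, 585.23,638,698]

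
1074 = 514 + 560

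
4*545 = 2180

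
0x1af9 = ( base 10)6905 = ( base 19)1028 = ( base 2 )1101011111001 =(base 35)5ma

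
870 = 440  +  430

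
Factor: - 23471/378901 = -7^2*479^1 * 378901^( - 1 ) 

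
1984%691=602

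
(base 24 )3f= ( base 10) 87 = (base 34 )2j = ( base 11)7A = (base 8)127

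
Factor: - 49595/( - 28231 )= 5^1 * 13^1*37^(-1)  =  65/37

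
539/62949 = 539/62949 = 0.01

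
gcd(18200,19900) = 100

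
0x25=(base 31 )16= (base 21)1G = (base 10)37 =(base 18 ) 21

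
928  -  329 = 599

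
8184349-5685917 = 2498432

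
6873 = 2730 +4143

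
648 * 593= 384264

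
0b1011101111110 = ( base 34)56u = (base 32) 5ru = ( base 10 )6014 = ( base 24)AAE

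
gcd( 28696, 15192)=1688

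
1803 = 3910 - 2107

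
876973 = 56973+820000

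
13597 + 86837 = 100434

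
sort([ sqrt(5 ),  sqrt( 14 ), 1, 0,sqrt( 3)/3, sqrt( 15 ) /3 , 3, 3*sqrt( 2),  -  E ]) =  [ - E,0,sqrt (3 )/3,1,sqrt(15 )/3, sqrt( 5 ), 3,sqrt(14 ), 3*sqrt ( 2 )]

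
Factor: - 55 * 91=-5^1*7^1 *11^1*13^1 = - 5005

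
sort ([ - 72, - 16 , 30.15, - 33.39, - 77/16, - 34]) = [ - 72 ,-34, - 33.39, - 16, - 77/16,  30.15 ] 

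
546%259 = 28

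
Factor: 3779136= 2^6*3^10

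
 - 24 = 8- 32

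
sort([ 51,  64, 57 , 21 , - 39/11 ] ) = [ - 39/11, 21, 51,57 , 64]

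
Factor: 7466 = 2^1*3733^1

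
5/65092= 5/65092 = 0.00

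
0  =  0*620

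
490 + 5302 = 5792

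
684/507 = 1+59/169 = 1.35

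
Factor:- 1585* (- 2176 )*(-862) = -2^8 * 5^1*17^1*317^1*431^1 = - 2973003520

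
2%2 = 0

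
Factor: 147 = 3^1*7^2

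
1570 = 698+872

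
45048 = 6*7508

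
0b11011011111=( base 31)1pn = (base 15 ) 7C4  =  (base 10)1759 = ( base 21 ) 3kg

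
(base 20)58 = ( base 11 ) 99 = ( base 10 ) 108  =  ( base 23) 4g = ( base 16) 6C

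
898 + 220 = 1118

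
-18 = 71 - 89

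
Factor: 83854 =2^1*41927^1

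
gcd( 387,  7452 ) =9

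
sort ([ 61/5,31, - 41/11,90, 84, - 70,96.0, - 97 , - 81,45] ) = [ - 97,- 81,  -  70 , - 41/11, 61/5,31,45,84,90,96.0 ] 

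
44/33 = 1 + 1/3 = 1.33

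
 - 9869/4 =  - 2468  +  3/4 = - 2467.25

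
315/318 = 105/106 = 0.99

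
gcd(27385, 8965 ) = 5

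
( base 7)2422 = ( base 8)1602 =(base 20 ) 24i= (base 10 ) 898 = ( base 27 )167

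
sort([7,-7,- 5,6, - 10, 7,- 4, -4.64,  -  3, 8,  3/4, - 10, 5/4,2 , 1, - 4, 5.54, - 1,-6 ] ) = [ - 10,-10,-7,-6,  -  5,-4.64 , - 4 , - 4, - 3, - 1 , 3/4,1, 5/4 , 2 , 5.54,6, 7 , 7, 8 ] 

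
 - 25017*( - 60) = 1501020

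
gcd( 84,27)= 3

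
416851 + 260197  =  677048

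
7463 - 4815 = 2648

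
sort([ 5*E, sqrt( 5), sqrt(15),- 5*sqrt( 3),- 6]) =[- 5*sqrt(3), - 6,sqrt( 5), sqrt( 15),  5*E ]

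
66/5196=11/866 = 0.01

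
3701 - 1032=2669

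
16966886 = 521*32566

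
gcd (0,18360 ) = 18360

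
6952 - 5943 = 1009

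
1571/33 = 1571/33 = 47.61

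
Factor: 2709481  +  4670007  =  2^5*31^1*43^1*173^1 =7379488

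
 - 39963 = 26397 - 66360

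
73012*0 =0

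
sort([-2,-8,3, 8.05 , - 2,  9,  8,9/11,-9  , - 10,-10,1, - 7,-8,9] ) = [ -10, - 10 ,  -  9,- 8, - 8 , - 7,  -  2 , - 2, 9/11 , 1,  3,8 , 8.05 , 9,9] 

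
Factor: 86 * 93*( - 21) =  - 167958 = - 2^1*3^2*7^1 * 31^1*43^1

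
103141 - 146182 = - 43041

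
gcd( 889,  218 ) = 1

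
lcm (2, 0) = 0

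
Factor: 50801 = 37^1 * 1373^1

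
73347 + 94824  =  168171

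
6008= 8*751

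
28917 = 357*81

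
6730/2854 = 2  +  511/1427 = 2.36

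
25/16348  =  25/16348= 0.00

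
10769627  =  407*26461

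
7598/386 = 19+ 132/193 = 19.68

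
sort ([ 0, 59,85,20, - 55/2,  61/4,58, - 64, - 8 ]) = [ - 64,-55/2 ,-8, 0,61/4, 20, 58, 59 , 85 ] 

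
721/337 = 2  +  47/337 = 2.14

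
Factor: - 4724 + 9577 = 23^1 * 211^1 = 4853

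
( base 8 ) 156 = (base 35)35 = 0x6E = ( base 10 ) 110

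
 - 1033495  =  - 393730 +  - 639765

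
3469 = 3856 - 387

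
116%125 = 116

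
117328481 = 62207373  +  55121108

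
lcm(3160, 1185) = 9480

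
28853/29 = 994 + 27/29 = 994.93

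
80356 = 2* 40178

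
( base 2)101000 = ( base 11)37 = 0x28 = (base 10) 40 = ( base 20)20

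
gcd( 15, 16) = 1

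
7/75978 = 1/10854 = 0.00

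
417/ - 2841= - 1 + 808/947  =  - 0.15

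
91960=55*1672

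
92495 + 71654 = 164149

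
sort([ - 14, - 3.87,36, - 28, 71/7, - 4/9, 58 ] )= [ - 28, - 14, -3.87, - 4/9, 71/7,36,58]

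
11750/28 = 5875/14 = 419.64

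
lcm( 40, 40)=40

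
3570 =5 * 714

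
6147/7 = 878 + 1/7 = 878.14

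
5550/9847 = 5550/9847 = 0.56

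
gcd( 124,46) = 2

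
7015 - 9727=-2712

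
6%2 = 0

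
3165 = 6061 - 2896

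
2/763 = 2/763 = 0.00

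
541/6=541/6= 90.17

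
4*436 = 1744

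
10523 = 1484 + 9039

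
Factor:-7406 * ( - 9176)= 67957456= 2^4 * 7^1*23^2 * 31^1  *37^1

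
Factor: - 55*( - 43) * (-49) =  - 115885= - 5^1*7^2*11^1*43^1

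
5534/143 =5534/143 = 38.70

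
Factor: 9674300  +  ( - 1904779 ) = 7769521 = 67^1*115963^1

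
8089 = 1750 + 6339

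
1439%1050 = 389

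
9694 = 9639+55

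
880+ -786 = 94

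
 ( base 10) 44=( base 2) 101100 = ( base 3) 1122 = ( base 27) 1H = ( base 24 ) 1K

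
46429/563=46429/563 =82.47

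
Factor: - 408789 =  - 3^2*53^1 * 857^1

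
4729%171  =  112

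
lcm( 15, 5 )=15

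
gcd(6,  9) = 3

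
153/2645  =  153/2645 = 0.06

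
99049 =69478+29571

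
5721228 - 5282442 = 438786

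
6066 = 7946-1880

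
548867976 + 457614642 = 1006482618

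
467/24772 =467/24772  =  0.02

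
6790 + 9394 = 16184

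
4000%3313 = 687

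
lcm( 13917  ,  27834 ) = 27834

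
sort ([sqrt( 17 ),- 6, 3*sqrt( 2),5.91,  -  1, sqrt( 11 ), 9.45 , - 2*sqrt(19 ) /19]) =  [ -6, -1,-2*sqrt ( 19)/19, sqrt( 11), sqrt(17), 3 * sqrt( 2 ), 5.91, 9.45 ]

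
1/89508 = 1/89508=0.00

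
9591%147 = 36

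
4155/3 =1385 = 1385.00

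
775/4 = 775/4  =  193.75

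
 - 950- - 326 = -624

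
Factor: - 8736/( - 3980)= 2^3*3^1 * 5^ (-1)*7^1 * 13^1*199^( - 1)= 2184/995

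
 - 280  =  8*( - 35)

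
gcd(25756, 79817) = 1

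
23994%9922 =4150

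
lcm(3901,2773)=230159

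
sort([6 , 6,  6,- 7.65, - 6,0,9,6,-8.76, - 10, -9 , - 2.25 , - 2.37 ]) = [ -10, - 9, - 8.76,-7.65, - 6, - 2.37, - 2.25,0, 6,6,6, 6, 9 ]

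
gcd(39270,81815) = 5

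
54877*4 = 219508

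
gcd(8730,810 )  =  90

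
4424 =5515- 1091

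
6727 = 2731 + 3996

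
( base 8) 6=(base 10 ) 6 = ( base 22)6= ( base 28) 6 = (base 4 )12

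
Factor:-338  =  -2^1*13^2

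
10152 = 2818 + 7334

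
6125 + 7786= 13911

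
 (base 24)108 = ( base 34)H6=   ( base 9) 718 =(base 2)1001001000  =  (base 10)584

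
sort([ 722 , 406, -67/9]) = [ - 67/9,406,722]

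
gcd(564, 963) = 3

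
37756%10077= 7525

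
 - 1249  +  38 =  - 1211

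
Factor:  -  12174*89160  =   - 2^4 *3^2*5^1*743^1*2029^1= - 1085433840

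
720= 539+181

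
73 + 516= 589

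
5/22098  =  5/22098 = 0.00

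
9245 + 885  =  10130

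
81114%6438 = 3858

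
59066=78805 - 19739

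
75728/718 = 37864/359 = 105.47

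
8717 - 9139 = - 422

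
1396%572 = 252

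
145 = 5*29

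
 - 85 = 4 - 89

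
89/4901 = 89/4901= 0.02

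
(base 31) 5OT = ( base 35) 4JD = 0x15CA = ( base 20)dii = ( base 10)5578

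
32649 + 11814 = 44463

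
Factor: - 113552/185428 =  - 2^2*47^1*307^( - 1) = - 188/307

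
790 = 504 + 286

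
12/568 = 3/142 = 0.02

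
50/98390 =5/9839 = 0.00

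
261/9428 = 261/9428  =  0.03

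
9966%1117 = 1030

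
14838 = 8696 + 6142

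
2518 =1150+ 1368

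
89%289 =89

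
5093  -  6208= - 1115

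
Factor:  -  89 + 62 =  - 3^3 =-27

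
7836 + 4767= 12603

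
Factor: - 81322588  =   - 2^2 *20330647^1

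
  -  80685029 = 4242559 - 84927588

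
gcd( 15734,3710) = 2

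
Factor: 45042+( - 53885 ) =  - 37^1*239^1 = - 8843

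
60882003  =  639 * 95277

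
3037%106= 69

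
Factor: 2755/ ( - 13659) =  - 95/471 = -3^( - 1)*5^1* 19^1*157^( - 1 ) 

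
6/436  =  3/218=0.01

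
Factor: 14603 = 17^1*859^1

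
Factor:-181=-181^1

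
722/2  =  361  =  361.00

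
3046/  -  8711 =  - 3046/8711 = - 0.35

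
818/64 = 12 + 25/32 = 12.78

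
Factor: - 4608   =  -2^9*3^2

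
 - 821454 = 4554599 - 5376053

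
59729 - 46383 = 13346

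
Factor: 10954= 2^1 * 5477^1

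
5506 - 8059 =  -2553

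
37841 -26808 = 11033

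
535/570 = 107/114  =  0.94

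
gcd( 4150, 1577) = 83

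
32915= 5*6583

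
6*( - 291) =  - 1746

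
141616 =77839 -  -63777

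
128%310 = 128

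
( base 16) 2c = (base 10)44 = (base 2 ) 101100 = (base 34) 1A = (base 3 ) 1122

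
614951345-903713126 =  - 288761781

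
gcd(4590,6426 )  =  918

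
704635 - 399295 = 305340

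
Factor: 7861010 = 2^1*5^1*227^1*3463^1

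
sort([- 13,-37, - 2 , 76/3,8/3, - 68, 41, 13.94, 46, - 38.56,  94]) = [ - 68, - 38.56, - 37, - 13, - 2 , 8/3,13.94, 76/3, 41,46, 94]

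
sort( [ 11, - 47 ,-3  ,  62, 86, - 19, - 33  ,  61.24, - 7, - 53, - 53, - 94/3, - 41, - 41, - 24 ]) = [ - 53, - 53, - 47,-41, - 41, - 33, - 94/3, - 24, - 19, - 7, - 3,11, 61.24,62,86]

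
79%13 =1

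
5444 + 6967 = 12411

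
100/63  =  1 + 37/63  =  1.59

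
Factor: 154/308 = 2^( - 1) =1/2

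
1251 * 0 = 0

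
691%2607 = 691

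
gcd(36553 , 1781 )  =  1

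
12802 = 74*173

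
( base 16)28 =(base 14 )2c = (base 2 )101000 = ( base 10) 40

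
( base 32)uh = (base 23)1jb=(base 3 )1100012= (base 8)1721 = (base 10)977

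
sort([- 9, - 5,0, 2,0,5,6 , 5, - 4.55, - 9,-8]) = [  -  9, - 9,-8, - 5, - 4.55,  0,  0, 2,5,5,6]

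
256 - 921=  - 665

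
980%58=52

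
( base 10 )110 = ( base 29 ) 3N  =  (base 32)3E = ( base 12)92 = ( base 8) 156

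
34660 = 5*6932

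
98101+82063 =180164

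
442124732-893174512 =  - 451049780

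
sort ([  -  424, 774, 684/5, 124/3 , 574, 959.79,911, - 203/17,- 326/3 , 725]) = [ - 424, - 326/3, - 203/17,124/3,  684/5, 574 , 725,  774, 911,959.79]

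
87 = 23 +64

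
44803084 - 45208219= - 405135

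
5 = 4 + 1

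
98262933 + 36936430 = 135199363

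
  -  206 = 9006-9212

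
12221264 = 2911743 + 9309521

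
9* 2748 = 24732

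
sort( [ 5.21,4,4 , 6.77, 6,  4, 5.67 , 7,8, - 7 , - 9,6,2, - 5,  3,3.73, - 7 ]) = [ - 9, - 7, - 7,-5, 2,  3 , 3.73,  4 , 4,  4, 5.21,  5.67,6, 6,6.77 , 7,  8]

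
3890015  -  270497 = 3619518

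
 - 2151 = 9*( - 239)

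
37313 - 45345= - 8032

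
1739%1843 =1739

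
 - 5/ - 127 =5/127 = 0.04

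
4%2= 0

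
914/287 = 3+53/287 = 3.18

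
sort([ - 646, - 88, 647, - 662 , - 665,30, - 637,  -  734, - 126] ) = [ - 734, -665, - 662, - 646, - 637 , - 126, - 88  ,  30, 647 ] 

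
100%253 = 100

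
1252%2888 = 1252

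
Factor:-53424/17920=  - 477/160 = -  2^( - 5)*3^2*5^( - 1)*53^1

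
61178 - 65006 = -3828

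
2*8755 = 17510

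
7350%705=300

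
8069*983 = 7931827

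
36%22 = 14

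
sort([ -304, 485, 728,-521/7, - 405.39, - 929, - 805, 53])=[ - 929, - 805, - 405.39, - 304, - 521/7, 53 , 485, 728 ] 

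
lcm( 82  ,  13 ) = 1066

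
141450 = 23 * 6150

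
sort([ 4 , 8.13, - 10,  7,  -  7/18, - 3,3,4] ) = [-10, - 3, - 7/18,  3, 4, 4, 7, 8.13]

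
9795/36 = 3265/12 = 272.08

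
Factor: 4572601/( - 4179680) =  - 2^(  -  5) * 5^( - 1)* 11^1 * 151^( - 1)*173^( - 1 ) * 415691^1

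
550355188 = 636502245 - 86147057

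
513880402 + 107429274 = 621309676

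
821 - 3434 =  - 2613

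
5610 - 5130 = 480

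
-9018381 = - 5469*1649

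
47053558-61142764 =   -  14089206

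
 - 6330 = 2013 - 8343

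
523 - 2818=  - 2295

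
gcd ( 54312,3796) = 292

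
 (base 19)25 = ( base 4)223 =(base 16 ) 2B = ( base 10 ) 43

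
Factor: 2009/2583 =7/9 = 3^(  -  2)*7^1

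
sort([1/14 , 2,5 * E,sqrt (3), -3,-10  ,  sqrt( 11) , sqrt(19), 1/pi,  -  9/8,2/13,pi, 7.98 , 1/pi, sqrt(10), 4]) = [ - 10, - 3, - 9/8,1/14, 2/13,1/pi, 1/pi , sqrt( 3), 2,pi, sqrt( 10),  sqrt(11 ), 4  ,  sqrt(19), 7.98 , 5*E ]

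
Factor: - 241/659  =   - 241^1*659^(  -  1) 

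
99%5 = 4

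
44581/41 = 1087 + 14/41 = 1087.34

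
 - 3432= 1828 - 5260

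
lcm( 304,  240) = 4560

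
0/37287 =0 = 0.00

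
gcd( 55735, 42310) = 5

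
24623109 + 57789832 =82412941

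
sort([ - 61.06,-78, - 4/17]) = [  -  78, - 61.06, - 4/17 ] 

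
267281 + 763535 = 1030816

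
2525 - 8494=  - 5969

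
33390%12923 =7544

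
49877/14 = 3562 + 9/14 = 3562.64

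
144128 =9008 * 16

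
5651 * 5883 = 33244833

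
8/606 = 4/303 = 0.01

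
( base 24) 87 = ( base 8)307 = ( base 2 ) 11000111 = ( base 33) 61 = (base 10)199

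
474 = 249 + 225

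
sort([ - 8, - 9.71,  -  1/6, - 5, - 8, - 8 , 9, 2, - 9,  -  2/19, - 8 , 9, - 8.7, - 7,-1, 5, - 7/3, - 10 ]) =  [ - 10,- 9.71, - 9,  -  8.7, -8, - 8 ,-8 ,-8, - 7, - 5,-7/3, - 1, - 1/6,-2/19,2,5,  9,9 ]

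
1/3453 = 1/3453 = 0.00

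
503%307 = 196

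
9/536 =9/536= 0.02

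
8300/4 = 2075 = 2075.00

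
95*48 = 4560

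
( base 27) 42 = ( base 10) 110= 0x6E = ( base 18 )62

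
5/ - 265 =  - 1/53 = - 0.02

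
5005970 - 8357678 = - 3351708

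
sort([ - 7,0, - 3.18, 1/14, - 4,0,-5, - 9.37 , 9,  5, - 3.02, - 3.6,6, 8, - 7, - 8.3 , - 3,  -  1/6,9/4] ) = [-9.37,-8.3, - 7, - 7, - 5 , - 4, - 3.6, - 3.18, - 3.02,-3, - 1/6, 0,0, 1/14, 9/4,  5,6, 8, 9 ] 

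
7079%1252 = 819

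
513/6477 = 171/2159 = 0.08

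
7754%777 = 761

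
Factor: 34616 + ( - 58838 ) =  - 24222 = - 2^1* 3^1*11^1*367^1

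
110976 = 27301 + 83675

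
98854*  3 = 296562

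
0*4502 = 0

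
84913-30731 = 54182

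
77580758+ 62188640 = 139769398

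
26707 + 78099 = 104806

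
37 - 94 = - 57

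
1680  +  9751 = 11431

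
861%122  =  7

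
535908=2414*222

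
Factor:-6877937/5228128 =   -  2^( - 5)*11^1*199^ ( - 1)*821^ (-1)*625267^1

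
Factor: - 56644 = - 2^2*7^2*17^2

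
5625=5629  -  4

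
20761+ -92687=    - 71926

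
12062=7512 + 4550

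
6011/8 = 6011/8 = 751.38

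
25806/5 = 25806/5=5161.20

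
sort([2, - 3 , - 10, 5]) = [ - 10,-3,2,5 ] 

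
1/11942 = 1/11942=0.00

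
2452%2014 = 438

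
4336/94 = 2168/47=46.13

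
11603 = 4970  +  6633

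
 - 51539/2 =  -25770 + 1/2 = - 25769.50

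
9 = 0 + 9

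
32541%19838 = 12703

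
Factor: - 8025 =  - 3^1*5^2*107^1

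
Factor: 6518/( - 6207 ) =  - 2^1*3^( - 1 )*2069^( - 1 )*3259^1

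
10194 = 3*3398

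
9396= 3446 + 5950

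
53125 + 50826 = 103951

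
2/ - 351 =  - 2/351 = - 0.01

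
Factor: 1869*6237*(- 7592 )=-2^3*3^5*7^2*11^1*13^1*73^1*89^1 = - 88499587176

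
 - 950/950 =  - 1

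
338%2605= 338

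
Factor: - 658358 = - 2^1*29^1*11351^1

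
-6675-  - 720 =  - 5955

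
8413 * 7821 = 65798073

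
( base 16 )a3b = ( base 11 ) 1a71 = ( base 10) 2619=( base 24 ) 4D3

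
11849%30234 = 11849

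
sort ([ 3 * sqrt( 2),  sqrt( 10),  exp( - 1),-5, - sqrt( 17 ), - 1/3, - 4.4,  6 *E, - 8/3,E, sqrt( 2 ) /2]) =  [ - 5, - 4.4, - sqrt( 17) , - 8/3, - 1/3,exp (  -  1 ), sqrt( 2)/2, E,sqrt(10), 3 * sqrt( 2), 6 * E]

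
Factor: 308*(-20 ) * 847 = -5217520 = -2^4 * 5^1 * 7^2*11^3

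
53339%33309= 20030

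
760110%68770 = 3640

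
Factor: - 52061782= - 2^1*337^1*77243^1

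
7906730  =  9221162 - 1314432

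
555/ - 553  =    -  555/553= - 1.00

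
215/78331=215/78331 = 0.00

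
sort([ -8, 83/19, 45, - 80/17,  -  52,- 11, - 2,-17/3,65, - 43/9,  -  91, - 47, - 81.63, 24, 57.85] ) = [ - 91,  -  81.63,  -  52, - 47, - 11, - 8 , - 17/3,- 43/9, - 80/17, - 2,83/19,24,  45,  57.85, 65 ]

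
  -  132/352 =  - 1 + 5/8 = - 0.38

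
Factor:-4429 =-43^1*103^1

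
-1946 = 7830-9776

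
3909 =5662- 1753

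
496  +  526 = 1022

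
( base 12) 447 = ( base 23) 14a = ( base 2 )1001110111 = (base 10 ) 631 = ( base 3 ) 212101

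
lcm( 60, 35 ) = 420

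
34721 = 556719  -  521998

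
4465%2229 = 7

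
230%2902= 230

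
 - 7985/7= -7985/7 = - 1140.71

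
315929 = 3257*97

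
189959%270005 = 189959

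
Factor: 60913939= 60913939^1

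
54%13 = 2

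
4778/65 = 4778/65 = 73.51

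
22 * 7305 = 160710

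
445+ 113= 558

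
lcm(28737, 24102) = 747162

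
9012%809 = 113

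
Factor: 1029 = 3^1*7^3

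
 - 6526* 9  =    -  58734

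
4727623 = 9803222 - 5075599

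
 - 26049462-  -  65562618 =39513156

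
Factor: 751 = 751^1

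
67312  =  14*4808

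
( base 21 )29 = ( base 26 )1P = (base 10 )51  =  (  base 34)1h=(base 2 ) 110011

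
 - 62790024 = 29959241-92749265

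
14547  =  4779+9768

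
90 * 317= 28530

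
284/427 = 284/427  =  0.67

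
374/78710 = 11/2315 = 0.00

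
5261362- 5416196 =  - 154834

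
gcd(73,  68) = 1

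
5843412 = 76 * 76887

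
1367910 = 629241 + 738669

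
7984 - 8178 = -194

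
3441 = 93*37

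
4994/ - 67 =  - 4994/67=- 74.54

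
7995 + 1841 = 9836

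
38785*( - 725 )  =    -  28119125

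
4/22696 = 1/5674 = 0.00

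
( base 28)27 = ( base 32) 1v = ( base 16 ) 3f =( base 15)43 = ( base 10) 63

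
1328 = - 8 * ( - 166) 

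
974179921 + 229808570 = 1203988491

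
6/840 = 1/140 = 0.01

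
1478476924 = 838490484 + 639986440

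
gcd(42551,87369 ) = 1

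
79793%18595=5413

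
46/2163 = 46/2163 = 0.02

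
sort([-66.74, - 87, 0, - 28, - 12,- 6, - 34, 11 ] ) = [ - 87, - 66.74  , - 34,  -  28, - 12,  -  6, 0  ,  11] 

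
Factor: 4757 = 67^1*71^1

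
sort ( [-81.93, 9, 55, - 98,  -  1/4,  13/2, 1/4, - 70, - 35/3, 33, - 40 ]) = [ - 98 , - 81.93,-70, - 40 ,-35/3, - 1/4, 1/4,13/2,9,33,55]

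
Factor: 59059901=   433^1* 136397^1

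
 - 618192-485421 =  -  1103613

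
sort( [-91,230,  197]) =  [ -91,197 , 230]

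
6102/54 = 113 = 113.00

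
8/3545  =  8/3545 = 0.00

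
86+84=170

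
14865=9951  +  4914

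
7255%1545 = 1075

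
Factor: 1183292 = 2^2*11^1 * 26893^1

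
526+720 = 1246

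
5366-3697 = 1669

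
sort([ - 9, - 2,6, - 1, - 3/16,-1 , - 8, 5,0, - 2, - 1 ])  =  [ - 9, - 8, - 2, - 2,-1, - 1, - 1 , - 3/16 , 0,  5,6] 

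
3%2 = 1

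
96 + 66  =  162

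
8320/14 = 594  +  2/7  =  594.29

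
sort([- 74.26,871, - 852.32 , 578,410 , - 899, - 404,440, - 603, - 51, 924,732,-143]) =[ - 899,  -  852.32,-603, - 404, - 143, - 74.26, - 51,410,440, 578, 732,871, 924]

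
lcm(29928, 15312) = 658416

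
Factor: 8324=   2^2*2081^1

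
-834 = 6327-7161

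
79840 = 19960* 4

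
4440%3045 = 1395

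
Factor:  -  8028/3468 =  - 3^1*17^(-2)*223^1 = - 669/289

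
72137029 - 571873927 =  - 499736898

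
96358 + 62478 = 158836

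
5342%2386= 570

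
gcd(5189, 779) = 1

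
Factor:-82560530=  -2^1*5^1*13^1*79^1*8039^1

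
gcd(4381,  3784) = 1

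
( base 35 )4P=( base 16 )a5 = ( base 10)165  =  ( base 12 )119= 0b10100101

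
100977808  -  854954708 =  - 753976900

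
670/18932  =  335/9466 = 0.04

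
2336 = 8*292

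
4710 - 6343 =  - 1633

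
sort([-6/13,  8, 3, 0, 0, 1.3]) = [- 6/13,0,  0, 1.3,3,8] 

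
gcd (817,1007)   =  19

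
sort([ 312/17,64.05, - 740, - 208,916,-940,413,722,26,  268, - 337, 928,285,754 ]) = [ - 940, - 740, - 337,  -  208, 312/17,26, 64.05, 268,285 , 413,722,754,916,  928 ]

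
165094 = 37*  4462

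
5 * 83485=417425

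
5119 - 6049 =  - 930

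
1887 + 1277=3164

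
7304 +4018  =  11322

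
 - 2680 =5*( - 536)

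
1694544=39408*43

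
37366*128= 4782848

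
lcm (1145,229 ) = 1145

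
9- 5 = 4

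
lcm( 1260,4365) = 122220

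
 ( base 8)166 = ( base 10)118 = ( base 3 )11101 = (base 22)58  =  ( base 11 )a8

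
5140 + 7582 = 12722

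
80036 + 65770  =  145806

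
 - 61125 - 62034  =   - 123159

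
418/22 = 19 = 19.00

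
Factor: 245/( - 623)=-35/89=- 5^1*7^1 * 89^(-1 )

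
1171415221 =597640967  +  573774254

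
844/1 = 844  =  844.00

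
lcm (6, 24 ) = 24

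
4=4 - 0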